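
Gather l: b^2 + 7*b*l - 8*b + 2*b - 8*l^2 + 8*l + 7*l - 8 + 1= b^2 - 6*b - 8*l^2 + l*(7*b + 15) - 7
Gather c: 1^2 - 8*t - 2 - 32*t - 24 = -40*t - 25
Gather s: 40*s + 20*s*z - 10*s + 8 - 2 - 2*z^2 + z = s*(20*z + 30) - 2*z^2 + z + 6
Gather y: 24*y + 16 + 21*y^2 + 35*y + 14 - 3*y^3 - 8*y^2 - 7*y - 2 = -3*y^3 + 13*y^2 + 52*y + 28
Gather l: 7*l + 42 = 7*l + 42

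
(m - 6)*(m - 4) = m^2 - 10*m + 24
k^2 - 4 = (k - 2)*(k + 2)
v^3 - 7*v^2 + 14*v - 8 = (v - 4)*(v - 2)*(v - 1)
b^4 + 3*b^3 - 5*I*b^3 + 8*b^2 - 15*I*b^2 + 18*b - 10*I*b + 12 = (b + 1)*(b + 2)*(b - 6*I)*(b + I)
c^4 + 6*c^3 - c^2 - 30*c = c*(c - 2)*(c + 3)*(c + 5)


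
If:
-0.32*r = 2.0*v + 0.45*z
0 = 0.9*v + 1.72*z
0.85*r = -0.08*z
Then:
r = 0.00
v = 0.00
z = 0.00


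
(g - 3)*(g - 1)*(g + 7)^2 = g^4 + 10*g^3 - 4*g^2 - 154*g + 147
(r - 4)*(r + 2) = r^2 - 2*r - 8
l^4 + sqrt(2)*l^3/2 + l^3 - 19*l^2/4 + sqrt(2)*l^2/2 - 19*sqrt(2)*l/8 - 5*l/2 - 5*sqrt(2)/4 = (l - 2)*(l + 1/2)*(l + 5/2)*(l + sqrt(2)/2)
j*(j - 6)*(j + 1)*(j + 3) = j^4 - 2*j^3 - 21*j^2 - 18*j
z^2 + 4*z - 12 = (z - 2)*(z + 6)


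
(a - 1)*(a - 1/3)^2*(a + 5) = a^4 + 10*a^3/3 - 68*a^2/9 + 34*a/9 - 5/9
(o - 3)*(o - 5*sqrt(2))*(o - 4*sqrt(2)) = o^3 - 9*sqrt(2)*o^2 - 3*o^2 + 27*sqrt(2)*o + 40*o - 120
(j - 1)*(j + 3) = j^2 + 2*j - 3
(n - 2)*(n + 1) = n^2 - n - 2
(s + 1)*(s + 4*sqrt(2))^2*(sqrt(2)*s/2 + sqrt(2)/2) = sqrt(2)*s^4/2 + sqrt(2)*s^3 + 8*s^3 + 16*s^2 + 33*sqrt(2)*s^2/2 + 8*s + 32*sqrt(2)*s + 16*sqrt(2)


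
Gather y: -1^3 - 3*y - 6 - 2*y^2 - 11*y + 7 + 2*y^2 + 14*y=0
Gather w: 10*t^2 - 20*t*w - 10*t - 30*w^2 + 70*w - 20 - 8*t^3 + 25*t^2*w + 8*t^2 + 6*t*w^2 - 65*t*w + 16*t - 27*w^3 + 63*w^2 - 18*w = -8*t^3 + 18*t^2 + 6*t - 27*w^3 + w^2*(6*t + 33) + w*(25*t^2 - 85*t + 52) - 20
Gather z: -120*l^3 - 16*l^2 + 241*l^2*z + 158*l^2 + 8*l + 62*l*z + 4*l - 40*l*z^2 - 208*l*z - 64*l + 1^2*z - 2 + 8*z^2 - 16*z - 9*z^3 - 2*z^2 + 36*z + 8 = -120*l^3 + 142*l^2 - 52*l - 9*z^3 + z^2*(6 - 40*l) + z*(241*l^2 - 146*l + 21) + 6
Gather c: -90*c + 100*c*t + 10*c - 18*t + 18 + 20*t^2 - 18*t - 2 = c*(100*t - 80) + 20*t^2 - 36*t + 16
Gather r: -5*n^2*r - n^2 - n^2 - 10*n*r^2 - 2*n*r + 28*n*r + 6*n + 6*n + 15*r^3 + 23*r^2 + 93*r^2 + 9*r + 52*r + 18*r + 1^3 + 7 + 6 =-2*n^2 + 12*n + 15*r^3 + r^2*(116 - 10*n) + r*(-5*n^2 + 26*n + 79) + 14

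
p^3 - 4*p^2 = p^2*(p - 4)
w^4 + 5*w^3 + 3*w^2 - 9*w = w*(w - 1)*(w + 3)^2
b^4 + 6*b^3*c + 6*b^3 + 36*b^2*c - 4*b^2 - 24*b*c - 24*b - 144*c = (b - 2)*(b + 2)*(b + 6)*(b + 6*c)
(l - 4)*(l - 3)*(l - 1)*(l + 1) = l^4 - 7*l^3 + 11*l^2 + 7*l - 12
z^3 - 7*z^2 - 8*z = z*(z - 8)*(z + 1)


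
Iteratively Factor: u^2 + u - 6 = (u - 2)*(u + 3)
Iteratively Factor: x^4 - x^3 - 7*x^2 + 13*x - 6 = (x + 3)*(x^3 - 4*x^2 + 5*x - 2) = (x - 1)*(x + 3)*(x^2 - 3*x + 2) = (x - 1)^2*(x + 3)*(x - 2)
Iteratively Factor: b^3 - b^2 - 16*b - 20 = (b - 5)*(b^2 + 4*b + 4) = (b - 5)*(b + 2)*(b + 2)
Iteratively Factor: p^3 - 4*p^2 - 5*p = (p + 1)*(p^2 - 5*p) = (p - 5)*(p + 1)*(p)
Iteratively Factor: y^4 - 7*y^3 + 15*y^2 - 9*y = (y - 3)*(y^3 - 4*y^2 + 3*y) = (y - 3)^2*(y^2 - y) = y*(y - 3)^2*(y - 1)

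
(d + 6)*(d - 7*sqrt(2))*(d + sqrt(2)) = d^3 - 6*sqrt(2)*d^2 + 6*d^2 - 36*sqrt(2)*d - 14*d - 84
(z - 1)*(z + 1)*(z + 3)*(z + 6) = z^4 + 9*z^3 + 17*z^2 - 9*z - 18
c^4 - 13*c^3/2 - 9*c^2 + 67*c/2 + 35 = (c - 7)*(c - 5/2)*(c + 1)*(c + 2)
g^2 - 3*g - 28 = (g - 7)*(g + 4)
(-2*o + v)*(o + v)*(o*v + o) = -2*o^3*v - 2*o^3 - o^2*v^2 - o^2*v + o*v^3 + o*v^2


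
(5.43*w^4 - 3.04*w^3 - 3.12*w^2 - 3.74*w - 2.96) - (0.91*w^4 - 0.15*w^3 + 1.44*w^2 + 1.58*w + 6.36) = 4.52*w^4 - 2.89*w^3 - 4.56*w^2 - 5.32*w - 9.32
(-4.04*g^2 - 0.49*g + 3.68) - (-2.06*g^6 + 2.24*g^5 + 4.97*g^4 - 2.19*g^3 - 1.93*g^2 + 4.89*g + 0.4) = 2.06*g^6 - 2.24*g^5 - 4.97*g^4 + 2.19*g^3 - 2.11*g^2 - 5.38*g + 3.28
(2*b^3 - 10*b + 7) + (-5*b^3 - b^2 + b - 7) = -3*b^3 - b^2 - 9*b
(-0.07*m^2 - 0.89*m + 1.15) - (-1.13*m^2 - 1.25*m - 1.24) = 1.06*m^2 + 0.36*m + 2.39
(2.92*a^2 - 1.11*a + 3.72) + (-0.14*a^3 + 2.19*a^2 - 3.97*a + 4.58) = -0.14*a^3 + 5.11*a^2 - 5.08*a + 8.3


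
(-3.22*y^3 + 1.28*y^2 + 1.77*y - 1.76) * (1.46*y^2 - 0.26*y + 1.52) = -4.7012*y^5 + 2.706*y^4 - 2.643*y^3 - 1.0842*y^2 + 3.148*y - 2.6752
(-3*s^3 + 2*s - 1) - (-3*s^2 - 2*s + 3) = -3*s^3 + 3*s^2 + 4*s - 4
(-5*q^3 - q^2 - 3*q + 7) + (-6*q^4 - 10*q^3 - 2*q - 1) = -6*q^4 - 15*q^3 - q^2 - 5*q + 6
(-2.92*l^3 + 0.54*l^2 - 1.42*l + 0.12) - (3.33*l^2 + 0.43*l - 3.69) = -2.92*l^3 - 2.79*l^2 - 1.85*l + 3.81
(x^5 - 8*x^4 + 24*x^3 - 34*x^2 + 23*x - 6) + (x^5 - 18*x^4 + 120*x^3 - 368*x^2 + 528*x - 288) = 2*x^5 - 26*x^4 + 144*x^3 - 402*x^2 + 551*x - 294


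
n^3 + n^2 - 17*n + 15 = (n - 3)*(n - 1)*(n + 5)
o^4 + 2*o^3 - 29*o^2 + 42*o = o*(o - 3)*(o - 2)*(o + 7)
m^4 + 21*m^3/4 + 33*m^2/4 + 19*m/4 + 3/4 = (m + 1/4)*(m + 1)^2*(m + 3)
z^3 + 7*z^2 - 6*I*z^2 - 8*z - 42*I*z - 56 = (z + 7)*(z - 4*I)*(z - 2*I)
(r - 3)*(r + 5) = r^2 + 2*r - 15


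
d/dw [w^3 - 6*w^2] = 3*w*(w - 4)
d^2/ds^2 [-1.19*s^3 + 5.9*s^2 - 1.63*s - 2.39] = 11.8 - 7.14*s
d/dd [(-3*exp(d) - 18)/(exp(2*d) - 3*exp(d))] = 3*(exp(2*d) + 12*exp(d) - 18)*exp(-d)/(exp(2*d) - 6*exp(d) + 9)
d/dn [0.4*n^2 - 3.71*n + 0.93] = 0.8*n - 3.71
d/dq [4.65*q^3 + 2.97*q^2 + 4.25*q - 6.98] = 13.95*q^2 + 5.94*q + 4.25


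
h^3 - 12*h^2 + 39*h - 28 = (h - 7)*(h - 4)*(h - 1)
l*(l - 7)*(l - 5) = l^3 - 12*l^2 + 35*l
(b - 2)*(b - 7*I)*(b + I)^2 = b^4 - 2*b^3 - 5*I*b^3 + 13*b^2 + 10*I*b^2 - 26*b + 7*I*b - 14*I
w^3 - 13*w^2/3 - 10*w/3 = w*(w - 5)*(w + 2/3)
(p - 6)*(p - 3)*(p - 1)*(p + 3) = p^4 - 7*p^3 - 3*p^2 + 63*p - 54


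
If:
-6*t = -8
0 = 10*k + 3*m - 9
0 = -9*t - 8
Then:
No Solution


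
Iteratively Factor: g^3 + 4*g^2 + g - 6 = (g + 2)*(g^2 + 2*g - 3) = (g - 1)*(g + 2)*(g + 3)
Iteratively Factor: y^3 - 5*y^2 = (y - 5)*(y^2) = y*(y - 5)*(y)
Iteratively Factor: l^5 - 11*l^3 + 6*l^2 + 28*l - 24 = (l - 1)*(l^4 + l^3 - 10*l^2 - 4*l + 24) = (l - 1)*(l + 2)*(l^3 - l^2 - 8*l + 12) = (l - 1)*(l + 2)*(l + 3)*(l^2 - 4*l + 4) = (l - 2)*(l - 1)*(l + 2)*(l + 3)*(l - 2)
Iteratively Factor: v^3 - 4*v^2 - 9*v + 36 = (v - 3)*(v^2 - v - 12) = (v - 3)*(v + 3)*(v - 4)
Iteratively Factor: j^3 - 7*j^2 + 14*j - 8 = (j - 4)*(j^2 - 3*j + 2) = (j - 4)*(j - 1)*(j - 2)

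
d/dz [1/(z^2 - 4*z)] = 2*(2 - z)/(z^2*(z - 4)^2)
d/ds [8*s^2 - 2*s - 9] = 16*s - 2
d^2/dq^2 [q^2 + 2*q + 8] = 2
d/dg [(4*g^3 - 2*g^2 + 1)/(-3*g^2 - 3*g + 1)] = (-12*g^4 - 24*g^3 + 18*g^2 + 2*g + 3)/(9*g^4 + 18*g^3 + 3*g^2 - 6*g + 1)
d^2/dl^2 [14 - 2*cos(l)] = 2*cos(l)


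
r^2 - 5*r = r*(r - 5)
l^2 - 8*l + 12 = (l - 6)*(l - 2)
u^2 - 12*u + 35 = (u - 7)*(u - 5)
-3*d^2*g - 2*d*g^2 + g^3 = g*(-3*d + g)*(d + g)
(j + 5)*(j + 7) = j^2 + 12*j + 35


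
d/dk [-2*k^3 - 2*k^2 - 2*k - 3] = -6*k^2 - 4*k - 2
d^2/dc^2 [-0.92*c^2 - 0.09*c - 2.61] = -1.84000000000000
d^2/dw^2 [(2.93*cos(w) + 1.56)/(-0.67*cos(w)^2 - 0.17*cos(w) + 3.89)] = (0.0739049503256551*(1 - cos(w)^2)^2 + 0.0393957715763688*cos(w)^5 + 1.30955871411487*cos(w)^3 + 0.568471156147884*cos(w)^2 - 0.0454132192392511*cos(w) - 0.436241023549576)/(0.208074534161491*cos(w)^2 + 0.0527950310559006*cos(w) - 1.20807453416149)^3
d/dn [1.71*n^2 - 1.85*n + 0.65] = 3.42*n - 1.85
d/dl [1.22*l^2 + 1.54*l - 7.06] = 2.44*l + 1.54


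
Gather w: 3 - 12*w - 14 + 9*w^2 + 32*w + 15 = 9*w^2 + 20*w + 4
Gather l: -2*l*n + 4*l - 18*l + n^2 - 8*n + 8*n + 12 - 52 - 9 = l*(-2*n - 14) + n^2 - 49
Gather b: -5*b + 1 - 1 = -5*b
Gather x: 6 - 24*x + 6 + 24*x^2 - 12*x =24*x^2 - 36*x + 12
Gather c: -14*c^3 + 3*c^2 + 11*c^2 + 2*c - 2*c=-14*c^3 + 14*c^2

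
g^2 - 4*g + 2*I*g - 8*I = (g - 4)*(g + 2*I)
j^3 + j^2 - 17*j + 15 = (j - 3)*(j - 1)*(j + 5)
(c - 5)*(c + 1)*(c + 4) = c^3 - 21*c - 20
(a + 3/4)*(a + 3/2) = a^2 + 9*a/4 + 9/8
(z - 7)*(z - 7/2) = z^2 - 21*z/2 + 49/2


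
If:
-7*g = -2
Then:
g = 2/7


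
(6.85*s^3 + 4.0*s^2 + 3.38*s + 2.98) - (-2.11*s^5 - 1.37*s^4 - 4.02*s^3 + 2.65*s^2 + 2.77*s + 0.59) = 2.11*s^5 + 1.37*s^4 + 10.87*s^3 + 1.35*s^2 + 0.61*s + 2.39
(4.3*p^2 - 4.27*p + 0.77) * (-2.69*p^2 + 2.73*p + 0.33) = -11.567*p^4 + 23.2253*p^3 - 12.3094*p^2 + 0.693*p + 0.2541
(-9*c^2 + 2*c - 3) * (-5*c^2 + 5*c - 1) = 45*c^4 - 55*c^3 + 34*c^2 - 17*c + 3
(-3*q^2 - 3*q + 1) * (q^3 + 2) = -3*q^5 - 3*q^4 + q^3 - 6*q^2 - 6*q + 2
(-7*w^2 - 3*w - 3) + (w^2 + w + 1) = -6*w^2 - 2*w - 2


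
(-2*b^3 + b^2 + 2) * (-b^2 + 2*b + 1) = 2*b^5 - 5*b^4 - b^2 + 4*b + 2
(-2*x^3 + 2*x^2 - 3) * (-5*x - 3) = 10*x^4 - 4*x^3 - 6*x^2 + 15*x + 9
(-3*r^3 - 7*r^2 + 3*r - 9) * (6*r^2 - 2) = -18*r^5 - 42*r^4 + 24*r^3 - 40*r^2 - 6*r + 18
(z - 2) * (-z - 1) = -z^2 + z + 2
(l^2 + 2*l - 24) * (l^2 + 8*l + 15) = l^4 + 10*l^3 + 7*l^2 - 162*l - 360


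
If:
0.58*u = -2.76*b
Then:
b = -0.210144927536232*u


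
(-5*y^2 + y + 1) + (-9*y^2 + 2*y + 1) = -14*y^2 + 3*y + 2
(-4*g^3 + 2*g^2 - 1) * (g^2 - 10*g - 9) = -4*g^5 + 42*g^4 + 16*g^3 - 19*g^2 + 10*g + 9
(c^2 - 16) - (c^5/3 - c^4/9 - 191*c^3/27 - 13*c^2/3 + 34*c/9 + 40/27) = -c^5/3 + c^4/9 + 191*c^3/27 + 16*c^2/3 - 34*c/9 - 472/27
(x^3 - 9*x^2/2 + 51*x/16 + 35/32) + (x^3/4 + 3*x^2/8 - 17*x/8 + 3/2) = 5*x^3/4 - 33*x^2/8 + 17*x/16 + 83/32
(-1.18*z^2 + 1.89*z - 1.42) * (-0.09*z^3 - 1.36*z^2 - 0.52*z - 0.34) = 0.1062*z^5 + 1.4347*z^4 - 1.829*z^3 + 1.3496*z^2 + 0.0957999999999999*z + 0.4828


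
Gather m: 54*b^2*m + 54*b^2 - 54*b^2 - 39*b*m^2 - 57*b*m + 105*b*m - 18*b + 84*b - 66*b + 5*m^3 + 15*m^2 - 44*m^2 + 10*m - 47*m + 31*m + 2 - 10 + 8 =5*m^3 + m^2*(-39*b - 29) + m*(54*b^2 + 48*b - 6)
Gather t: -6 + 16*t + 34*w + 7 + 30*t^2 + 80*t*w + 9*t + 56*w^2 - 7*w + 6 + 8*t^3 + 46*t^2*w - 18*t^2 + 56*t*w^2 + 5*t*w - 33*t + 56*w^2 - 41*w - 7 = 8*t^3 + t^2*(46*w + 12) + t*(56*w^2 + 85*w - 8) + 112*w^2 - 14*w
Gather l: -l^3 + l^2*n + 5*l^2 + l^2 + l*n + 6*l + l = -l^3 + l^2*(n + 6) + l*(n + 7)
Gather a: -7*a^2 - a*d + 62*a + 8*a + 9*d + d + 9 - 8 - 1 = -7*a^2 + a*(70 - d) + 10*d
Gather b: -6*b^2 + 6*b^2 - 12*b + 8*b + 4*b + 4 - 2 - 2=0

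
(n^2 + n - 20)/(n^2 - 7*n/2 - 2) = 2*(n + 5)/(2*n + 1)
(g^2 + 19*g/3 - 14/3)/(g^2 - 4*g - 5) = (-3*g^2 - 19*g + 14)/(3*(-g^2 + 4*g + 5))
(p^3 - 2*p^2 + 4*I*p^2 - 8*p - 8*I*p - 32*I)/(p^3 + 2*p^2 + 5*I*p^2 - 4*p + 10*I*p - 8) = (p - 4)/(p + I)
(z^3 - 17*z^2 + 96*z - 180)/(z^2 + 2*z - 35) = (z^2 - 12*z + 36)/(z + 7)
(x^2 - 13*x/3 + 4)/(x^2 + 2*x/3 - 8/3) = (x - 3)/(x + 2)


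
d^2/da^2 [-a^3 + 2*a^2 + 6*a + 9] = 4 - 6*a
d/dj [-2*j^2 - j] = -4*j - 1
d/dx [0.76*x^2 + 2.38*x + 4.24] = 1.52*x + 2.38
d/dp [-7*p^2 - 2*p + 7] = -14*p - 2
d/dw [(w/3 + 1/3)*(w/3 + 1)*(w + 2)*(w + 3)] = 4*w^3/9 + 3*w^2 + 58*w/9 + 13/3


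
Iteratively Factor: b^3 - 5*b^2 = (b)*(b^2 - 5*b) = b*(b - 5)*(b)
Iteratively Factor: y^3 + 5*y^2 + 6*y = (y + 2)*(y^2 + 3*y) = y*(y + 2)*(y + 3)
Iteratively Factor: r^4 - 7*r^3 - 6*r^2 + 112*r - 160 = (r + 4)*(r^3 - 11*r^2 + 38*r - 40) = (r - 4)*(r + 4)*(r^2 - 7*r + 10) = (r - 5)*(r - 4)*(r + 4)*(r - 2)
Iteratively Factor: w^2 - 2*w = (w)*(w - 2)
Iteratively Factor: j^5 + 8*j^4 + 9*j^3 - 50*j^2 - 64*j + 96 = (j - 2)*(j^4 + 10*j^3 + 29*j^2 + 8*j - 48) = (j - 2)*(j + 4)*(j^3 + 6*j^2 + 5*j - 12) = (j - 2)*(j + 4)^2*(j^2 + 2*j - 3) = (j - 2)*(j - 1)*(j + 4)^2*(j + 3)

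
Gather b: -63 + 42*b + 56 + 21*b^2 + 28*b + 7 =21*b^2 + 70*b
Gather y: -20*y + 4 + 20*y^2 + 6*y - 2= 20*y^2 - 14*y + 2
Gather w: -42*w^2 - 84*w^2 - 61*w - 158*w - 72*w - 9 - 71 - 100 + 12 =-126*w^2 - 291*w - 168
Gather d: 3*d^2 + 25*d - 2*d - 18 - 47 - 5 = 3*d^2 + 23*d - 70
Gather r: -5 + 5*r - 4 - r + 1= 4*r - 8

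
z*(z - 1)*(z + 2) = z^3 + z^2 - 2*z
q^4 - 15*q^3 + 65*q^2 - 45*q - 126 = (q - 7)*(q - 6)*(q - 3)*(q + 1)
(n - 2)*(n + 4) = n^2 + 2*n - 8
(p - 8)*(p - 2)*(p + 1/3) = p^3 - 29*p^2/3 + 38*p/3 + 16/3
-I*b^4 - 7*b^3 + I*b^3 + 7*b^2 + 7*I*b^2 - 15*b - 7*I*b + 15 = (b - 1)*(b - 5*I)*(b - 3*I)*(-I*b + 1)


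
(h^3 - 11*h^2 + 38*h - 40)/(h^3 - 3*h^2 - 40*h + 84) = (h^2 - 9*h + 20)/(h^2 - h - 42)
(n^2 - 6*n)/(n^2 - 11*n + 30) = n/(n - 5)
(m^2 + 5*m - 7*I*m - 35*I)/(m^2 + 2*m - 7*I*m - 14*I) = (m + 5)/(m + 2)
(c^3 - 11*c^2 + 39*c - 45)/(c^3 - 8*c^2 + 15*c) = (c - 3)/c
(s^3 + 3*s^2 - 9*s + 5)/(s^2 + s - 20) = (s^2 - 2*s + 1)/(s - 4)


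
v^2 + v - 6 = (v - 2)*(v + 3)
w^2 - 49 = (w - 7)*(w + 7)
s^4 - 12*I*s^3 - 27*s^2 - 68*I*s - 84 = (s - 7*I)*(s - 6*I)*(s - I)*(s + 2*I)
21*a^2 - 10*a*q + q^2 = (-7*a + q)*(-3*a + q)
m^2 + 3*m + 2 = (m + 1)*(m + 2)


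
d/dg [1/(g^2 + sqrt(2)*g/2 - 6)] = 2*(-4*g - sqrt(2))/(2*g^2 + sqrt(2)*g - 12)^2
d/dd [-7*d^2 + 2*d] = 2 - 14*d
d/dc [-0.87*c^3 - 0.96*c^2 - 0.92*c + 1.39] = -2.61*c^2 - 1.92*c - 0.92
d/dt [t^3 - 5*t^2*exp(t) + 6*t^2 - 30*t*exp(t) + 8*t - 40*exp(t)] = -5*t^2*exp(t) + 3*t^2 - 40*t*exp(t) + 12*t - 70*exp(t) + 8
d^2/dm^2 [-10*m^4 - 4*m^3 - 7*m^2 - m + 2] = -120*m^2 - 24*m - 14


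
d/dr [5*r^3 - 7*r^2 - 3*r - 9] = 15*r^2 - 14*r - 3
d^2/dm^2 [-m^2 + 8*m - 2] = -2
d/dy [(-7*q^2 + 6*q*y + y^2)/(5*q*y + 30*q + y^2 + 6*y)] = (2*(3*q + y)*(5*q*y + 30*q + y^2 + 6*y) - (5*q + 2*y + 6)*(-7*q^2 + 6*q*y + y^2))/(5*q*y + 30*q + y^2 + 6*y)^2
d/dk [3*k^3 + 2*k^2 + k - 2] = 9*k^2 + 4*k + 1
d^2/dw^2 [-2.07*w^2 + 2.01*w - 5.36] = -4.14000000000000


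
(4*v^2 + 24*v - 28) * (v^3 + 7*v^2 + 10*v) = 4*v^5 + 52*v^4 + 180*v^3 + 44*v^2 - 280*v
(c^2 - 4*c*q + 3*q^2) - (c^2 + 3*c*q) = -7*c*q + 3*q^2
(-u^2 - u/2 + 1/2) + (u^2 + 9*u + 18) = 17*u/2 + 37/2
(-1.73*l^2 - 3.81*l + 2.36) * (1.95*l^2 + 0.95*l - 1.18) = -3.3735*l^4 - 9.073*l^3 + 3.0239*l^2 + 6.7378*l - 2.7848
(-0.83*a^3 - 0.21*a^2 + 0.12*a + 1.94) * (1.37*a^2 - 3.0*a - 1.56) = -1.1371*a^5 + 2.2023*a^4 + 2.0892*a^3 + 2.6254*a^2 - 6.0072*a - 3.0264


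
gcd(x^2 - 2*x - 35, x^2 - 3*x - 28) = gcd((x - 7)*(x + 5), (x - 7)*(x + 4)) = x - 7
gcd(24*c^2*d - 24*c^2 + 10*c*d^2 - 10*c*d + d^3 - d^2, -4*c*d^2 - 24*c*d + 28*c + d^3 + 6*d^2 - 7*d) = d - 1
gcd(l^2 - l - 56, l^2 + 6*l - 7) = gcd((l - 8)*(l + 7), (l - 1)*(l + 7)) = l + 7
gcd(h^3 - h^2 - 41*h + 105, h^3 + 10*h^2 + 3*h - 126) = h^2 + 4*h - 21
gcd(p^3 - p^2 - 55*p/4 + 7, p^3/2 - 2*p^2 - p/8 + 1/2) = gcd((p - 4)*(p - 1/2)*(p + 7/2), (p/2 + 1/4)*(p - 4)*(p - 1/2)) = p^2 - 9*p/2 + 2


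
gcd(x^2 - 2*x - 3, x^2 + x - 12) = x - 3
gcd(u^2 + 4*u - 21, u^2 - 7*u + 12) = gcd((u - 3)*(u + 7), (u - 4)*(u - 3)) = u - 3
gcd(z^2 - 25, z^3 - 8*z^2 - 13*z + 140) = z - 5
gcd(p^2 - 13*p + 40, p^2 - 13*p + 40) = p^2 - 13*p + 40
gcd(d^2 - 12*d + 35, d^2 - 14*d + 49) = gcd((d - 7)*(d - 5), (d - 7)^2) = d - 7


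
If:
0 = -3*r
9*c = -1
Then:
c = -1/9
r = 0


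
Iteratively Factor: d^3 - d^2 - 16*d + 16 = (d - 1)*(d^2 - 16) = (d - 4)*(d - 1)*(d + 4)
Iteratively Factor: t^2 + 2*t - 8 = (t + 4)*(t - 2)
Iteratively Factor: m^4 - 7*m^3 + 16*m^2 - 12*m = (m - 2)*(m^3 - 5*m^2 + 6*m) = (m - 2)^2*(m^2 - 3*m) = m*(m - 2)^2*(m - 3)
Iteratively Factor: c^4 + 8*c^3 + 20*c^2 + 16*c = (c + 2)*(c^3 + 6*c^2 + 8*c) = (c + 2)^2*(c^2 + 4*c) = (c + 2)^2*(c + 4)*(c)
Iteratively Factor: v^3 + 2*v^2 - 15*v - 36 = (v - 4)*(v^2 + 6*v + 9) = (v - 4)*(v + 3)*(v + 3)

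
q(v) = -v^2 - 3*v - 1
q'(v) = -2*v - 3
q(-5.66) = -16.06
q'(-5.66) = 8.32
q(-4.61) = -8.42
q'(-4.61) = 6.22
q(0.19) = -1.61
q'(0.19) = -3.38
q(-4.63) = -8.55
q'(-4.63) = 6.26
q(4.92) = -39.97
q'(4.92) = -12.84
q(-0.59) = 0.42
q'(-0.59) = -1.82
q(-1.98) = 1.02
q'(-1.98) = 0.96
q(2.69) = -16.31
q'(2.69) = -8.38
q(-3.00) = -1.00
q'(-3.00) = 3.00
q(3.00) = -19.00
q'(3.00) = -9.00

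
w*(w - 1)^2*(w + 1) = w^4 - w^3 - w^2 + w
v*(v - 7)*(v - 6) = v^3 - 13*v^2 + 42*v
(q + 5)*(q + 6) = q^2 + 11*q + 30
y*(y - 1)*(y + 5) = y^3 + 4*y^2 - 5*y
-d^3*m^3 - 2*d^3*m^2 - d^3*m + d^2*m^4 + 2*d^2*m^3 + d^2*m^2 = m*(-d + m)*(d*m + d)^2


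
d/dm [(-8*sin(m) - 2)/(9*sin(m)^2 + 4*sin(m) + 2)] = 4*(18*sin(m)^2 + 9*sin(m) - 2)*cos(m)/(9*sin(m)^2 + 4*sin(m) + 2)^2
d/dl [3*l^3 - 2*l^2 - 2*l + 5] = 9*l^2 - 4*l - 2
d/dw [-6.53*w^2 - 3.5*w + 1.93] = -13.06*w - 3.5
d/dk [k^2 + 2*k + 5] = 2*k + 2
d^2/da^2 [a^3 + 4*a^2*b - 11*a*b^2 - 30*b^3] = 6*a + 8*b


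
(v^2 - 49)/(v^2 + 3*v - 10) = (v^2 - 49)/(v^2 + 3*v - 10)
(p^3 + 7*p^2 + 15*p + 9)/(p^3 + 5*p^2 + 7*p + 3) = (p + 3)/(p + 1)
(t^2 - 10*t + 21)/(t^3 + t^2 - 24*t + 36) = (t - 7)/(t^2 + 4*t - 12)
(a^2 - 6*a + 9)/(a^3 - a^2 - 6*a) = (a - 3)/(a*(a + 2))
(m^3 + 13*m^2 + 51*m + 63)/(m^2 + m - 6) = (m^2 + 10*m + 21)/(m - 2)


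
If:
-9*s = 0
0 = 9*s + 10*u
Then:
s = 0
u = 0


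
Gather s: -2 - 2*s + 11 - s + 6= 15 - 3*s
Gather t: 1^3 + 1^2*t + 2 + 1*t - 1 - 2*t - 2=0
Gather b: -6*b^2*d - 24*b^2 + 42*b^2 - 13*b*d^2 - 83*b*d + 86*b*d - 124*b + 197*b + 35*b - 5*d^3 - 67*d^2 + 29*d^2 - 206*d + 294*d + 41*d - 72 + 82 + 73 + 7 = b^2*(18 - 6*d) + b*(-13*d^2 + 3*d + 108) - 5*d^3 - 38*d^2 + 129*d + 90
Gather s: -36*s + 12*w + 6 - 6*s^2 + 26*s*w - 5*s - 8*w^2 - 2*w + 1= -6*s^2 + s*(26*w - 41) - 8*w^2 + 10*w + 7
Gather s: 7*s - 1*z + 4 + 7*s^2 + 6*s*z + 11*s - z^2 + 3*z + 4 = 7*s^2 + s*(6*z + 18) - z^2 + 2*z + 8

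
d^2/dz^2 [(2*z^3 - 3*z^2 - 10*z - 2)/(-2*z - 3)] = 2*(-8*z^3 - 36*z^2 - 54*z - 25)/(8*z^3 + 36*z^2 + 54*z + 27)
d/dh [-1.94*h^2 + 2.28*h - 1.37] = 2.28 - 3.88*h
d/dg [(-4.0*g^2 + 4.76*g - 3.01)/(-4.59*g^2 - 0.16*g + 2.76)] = (22.4884*g^2 - 49.7118*g + 12.656)/(21.0681*g^4 + 1.4688*g^3 - 25.3112*g^2 - 0.8832*g + 7.6176)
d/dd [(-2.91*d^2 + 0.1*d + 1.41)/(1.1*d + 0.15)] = (-3.201*d^2 - 0.873*d - 1.536)/(1.21*d^2 + 0.33*d + 0.0225)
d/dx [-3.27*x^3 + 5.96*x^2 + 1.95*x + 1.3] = -9.81*x^2 + 11.92*x + 1.95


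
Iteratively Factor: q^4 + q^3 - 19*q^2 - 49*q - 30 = (q + 1)*(q^3 - 19*q - 30) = (q - 5)*(q + 1)*(q^2 + 5*q + 6) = (q - 5)*(q + 1)*(q + 2)*(q + 3)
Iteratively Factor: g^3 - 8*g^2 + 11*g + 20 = (g + 1)*(g^2 - 9*g + 20) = (g - 4)*(g + 1)*(g - 5)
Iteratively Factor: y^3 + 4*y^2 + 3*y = (y)*(y^2 + 4*y + 3) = y*(y + 3)*(y + 1)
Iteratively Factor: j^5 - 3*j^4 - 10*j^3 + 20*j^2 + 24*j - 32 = (j - 4)*(j^4 + j^3 - 6*j^2 - 4*j + 8) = (j - 4)*(j + 2)*(j^3 - j^2 - 4*j + 4) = (j - 4)*(j - 1)*(j + 2)*(j^2 - 4) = (j - 4)*(j - 1)*(j + 2)^2*(j - 2)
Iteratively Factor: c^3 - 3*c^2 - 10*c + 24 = (c + 3)*(c^2 - 6*c + 8) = (c - 4)*(c + 3)*(c - 2)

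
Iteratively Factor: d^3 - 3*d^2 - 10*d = (d - 5)*(d^2 + 2*d) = d*(d - 5)*(d + 2)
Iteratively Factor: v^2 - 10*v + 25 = (v - 5)*(v - 5)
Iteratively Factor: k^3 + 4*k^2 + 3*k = (k + 1)*(k^2 + 3*k) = (k + 1)*(k + 3)*(k)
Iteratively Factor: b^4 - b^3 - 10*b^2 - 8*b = (b)*(b^3 - b^2 - 10*b - 8) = b*(b + 1)*(b^2 - 2*b - 8) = b*(b + 1)*(b + 2)*(b - 4)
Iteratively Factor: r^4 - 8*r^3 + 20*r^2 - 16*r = (r)*(r^3 - 8*r^2 + 20*r - 16) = r*(r - 4)*(r^2 - 4*r + 4) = r*(r - 4)*(r - 2)*(r - 2)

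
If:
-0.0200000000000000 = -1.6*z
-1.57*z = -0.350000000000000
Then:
No Solution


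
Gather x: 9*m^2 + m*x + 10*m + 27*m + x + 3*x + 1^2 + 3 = 9*m^2 + 37*m + x*(m + 4) + 4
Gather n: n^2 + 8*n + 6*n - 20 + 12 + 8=n^2 + 14*n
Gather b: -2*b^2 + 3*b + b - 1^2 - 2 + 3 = -2*b^2 + 4*b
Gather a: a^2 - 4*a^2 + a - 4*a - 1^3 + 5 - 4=-3*a^2 - 3*a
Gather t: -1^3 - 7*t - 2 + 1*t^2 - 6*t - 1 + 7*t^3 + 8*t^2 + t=7*t^3 + 9*t^2 - 12*t - 4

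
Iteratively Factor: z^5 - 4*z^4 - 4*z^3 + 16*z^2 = (z + 2)*(z^4 - 6*z^3 + 8*z^2) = z*(z + 2)*(z^3 - 6*z^2 + 8*z) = z*(z - 4)*(z + 2)*(z^2 - 2*z) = z^2*(z - 4)*(z + 2)*(z - 2)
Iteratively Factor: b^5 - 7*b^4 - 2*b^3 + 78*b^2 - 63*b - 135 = (b - 3)*(b^4 - 4*b^3 - 14*b^2 + 36*b + 45) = (b - 5)*(b - 3)*(b^3 + b^2 - 9*b - 9) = (b - 5)*(b - 3)*(b + 3)*(b^2 - 2*b - 3) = (b - 5)*(b - 3)^2*(b + 3)*(b + 1)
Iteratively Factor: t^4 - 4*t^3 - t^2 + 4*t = (t + 1)*(t^3 - 5*t^2 + 4*t) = t*(t + 1)*(t^2 - 5*t + 4) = t*(t - 4)*(t + 1)*(t - 1)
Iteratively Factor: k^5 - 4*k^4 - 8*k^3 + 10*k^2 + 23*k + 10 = (k + 1)*(k^4 - 5*k^3 - 3*k^2 + 13*k + 10) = (k - 2)*(k + 1)*(k^3 - 3*k^2 - 9*k - 5) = (k - 5)*(k - 2)*(k + 1)*(k^2 + 2*k + 1) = (k - 5)*(k - 2)*(k + 1)^2*(k + 1)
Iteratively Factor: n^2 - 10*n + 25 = (n - 5)*(n - 5)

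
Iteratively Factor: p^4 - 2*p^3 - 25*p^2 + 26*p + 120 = (p + 2)*(p^3 - 4*p^2 - 17*p + 60) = (p + 2)*(p + 4)*(p^2 - 8*p + 15) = (p - 3)*(p + 2)*(p + 4)*(p - 5)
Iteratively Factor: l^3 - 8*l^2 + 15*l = (l)*(l^2 - 8*l + 15) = l*(l - 3)*(l - 5)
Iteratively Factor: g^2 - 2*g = (g)*(g - 2)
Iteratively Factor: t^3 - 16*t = (t + 4)*(t^2 - 4*t) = t*(t + 4)*(t - 4)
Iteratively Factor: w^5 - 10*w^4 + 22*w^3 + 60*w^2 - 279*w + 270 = (w - 2)*(w^4 - 8*w^3 + 6*w^2 + 72*w - 135) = (w - 3)*(w - 2)*(w^3 - 5*w^2 - 9*w + 45) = (w - 3)^2*(w - 2)*(w^2 - 2*w - 15) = (w - 5)*(w - 3)^2*(w - 2)*(w + 3)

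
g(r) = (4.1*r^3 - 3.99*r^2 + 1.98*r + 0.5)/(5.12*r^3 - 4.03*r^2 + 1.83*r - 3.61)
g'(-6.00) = 0.00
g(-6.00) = 0.82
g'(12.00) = 0.00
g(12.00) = 0.79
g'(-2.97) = -0.00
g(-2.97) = 0.83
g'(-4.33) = 0.00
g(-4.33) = 0.83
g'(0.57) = -0.77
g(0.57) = -0.37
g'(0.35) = -0.29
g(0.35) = -0.27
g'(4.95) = 0.00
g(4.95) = 0.78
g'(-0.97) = -0.42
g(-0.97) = 0.64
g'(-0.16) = -0.90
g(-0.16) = -0.02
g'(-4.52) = 0.00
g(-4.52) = 0.83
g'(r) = (-15.36*r^2 + 8.06*r - 1.83)*(4.1*r^3 - 3.99*r^2 + 1.98*r + 0.5)/(5.12*r^3 - 4.03*r^2 + 1.83*r - 3.61)^2 + (12.3*r^2 - 7.98*r + 1.98)/(5.12*r^3 - 4.03*r^2 + 1.83*r - 3.61)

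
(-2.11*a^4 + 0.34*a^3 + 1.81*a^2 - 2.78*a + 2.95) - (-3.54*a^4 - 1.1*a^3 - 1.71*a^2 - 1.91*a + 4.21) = 1.43*a^4 + 1.44*a^3 + 3.52*a^2 - 0.87*a - 1.26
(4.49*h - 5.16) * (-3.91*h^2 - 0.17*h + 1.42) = -17.5559*h^3 + 19.4123*h^2 + 7.253*h - 7.3272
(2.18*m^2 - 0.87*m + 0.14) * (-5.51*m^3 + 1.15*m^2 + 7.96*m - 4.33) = -12.0118*m^5 + 7.3007*m^4 + 15.5809*m^3 - 16.2036*m^2 + 4.8815*m - 0.6062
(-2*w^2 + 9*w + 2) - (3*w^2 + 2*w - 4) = -5*w^2 + 7*w + 6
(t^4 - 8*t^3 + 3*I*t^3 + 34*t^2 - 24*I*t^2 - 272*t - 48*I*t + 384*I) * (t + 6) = t^5 - 2*t^4 + 3*I*t^4 - 14*t^3 - 6*I*t^3 - 68*t^2 - 192*I*t^2 - 1632*t + 96*I*t + 2304*I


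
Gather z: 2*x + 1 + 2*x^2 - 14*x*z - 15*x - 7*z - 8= 2*x^2 - 13*x + z*(-14*x - 7) - 7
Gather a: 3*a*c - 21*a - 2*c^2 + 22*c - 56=a*(3*c - 21) - 2*c^2 + 22*c - 56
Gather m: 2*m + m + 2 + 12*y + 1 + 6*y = 3*m + 18*y + 3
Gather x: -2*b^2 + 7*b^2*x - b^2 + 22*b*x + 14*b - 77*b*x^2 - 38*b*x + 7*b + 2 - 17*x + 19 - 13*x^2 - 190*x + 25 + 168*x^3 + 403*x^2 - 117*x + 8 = -3*b^2 + 21*b + 168*x^3 + x^2*(390 - 77*b) + x*(7*b^2 - 16*b - 324) + 54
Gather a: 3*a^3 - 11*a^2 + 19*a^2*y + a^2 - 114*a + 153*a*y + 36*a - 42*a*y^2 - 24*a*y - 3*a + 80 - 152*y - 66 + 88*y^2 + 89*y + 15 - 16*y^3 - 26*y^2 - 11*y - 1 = 3*a^3 + a^2*(19*y - 10) + a*(-42*y^2 + 129*y - 81) - 16*y^3 + 62*y^2 - 74*y + 28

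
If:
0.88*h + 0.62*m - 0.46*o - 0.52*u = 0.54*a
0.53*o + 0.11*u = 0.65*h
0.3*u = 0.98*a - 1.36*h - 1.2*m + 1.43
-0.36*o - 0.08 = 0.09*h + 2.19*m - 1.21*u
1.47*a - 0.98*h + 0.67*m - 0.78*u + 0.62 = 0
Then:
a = -0.40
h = -0.57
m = 1.08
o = -1.04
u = 1.68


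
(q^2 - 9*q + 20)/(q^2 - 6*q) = (q^2 - 9*q + 20)/(q*(q - 6))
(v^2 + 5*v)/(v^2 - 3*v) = (v + 5)/(v - 3)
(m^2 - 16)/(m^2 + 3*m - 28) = (m + 4)/(m + 7)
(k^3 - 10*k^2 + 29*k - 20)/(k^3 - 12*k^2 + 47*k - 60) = (k - 1)/(k - 3)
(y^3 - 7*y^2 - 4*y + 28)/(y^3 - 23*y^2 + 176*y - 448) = (y^2 - 4)/(y^2 - 16*y + 64)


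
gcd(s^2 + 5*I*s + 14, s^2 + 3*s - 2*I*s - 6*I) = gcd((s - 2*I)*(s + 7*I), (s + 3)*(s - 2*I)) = s - 2*I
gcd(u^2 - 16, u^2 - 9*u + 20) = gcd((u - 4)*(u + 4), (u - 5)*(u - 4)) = u - 4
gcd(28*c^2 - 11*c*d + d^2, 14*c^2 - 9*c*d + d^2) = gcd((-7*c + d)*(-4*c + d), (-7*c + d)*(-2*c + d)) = 7*c - d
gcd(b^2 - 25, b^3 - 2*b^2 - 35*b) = b + 5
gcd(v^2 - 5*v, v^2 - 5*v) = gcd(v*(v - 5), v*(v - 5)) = v^2 - 5*v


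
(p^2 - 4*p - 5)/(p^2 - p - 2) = (p - 5)/(p - 2)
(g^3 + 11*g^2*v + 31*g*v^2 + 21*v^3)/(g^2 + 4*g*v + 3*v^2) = g + 7*v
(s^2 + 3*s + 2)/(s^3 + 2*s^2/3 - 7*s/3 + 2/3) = 3*(s + 1)/(3*s^2 - 4*s + 1)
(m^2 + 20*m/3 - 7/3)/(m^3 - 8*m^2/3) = (3*m^2 + 20*m - 7)/(m^2*(3*m - 8))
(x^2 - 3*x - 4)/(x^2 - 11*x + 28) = (x + 1)/(x - 7)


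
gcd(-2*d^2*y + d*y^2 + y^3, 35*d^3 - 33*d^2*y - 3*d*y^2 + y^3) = -d + y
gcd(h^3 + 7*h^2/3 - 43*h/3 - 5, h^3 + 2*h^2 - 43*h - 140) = h + 5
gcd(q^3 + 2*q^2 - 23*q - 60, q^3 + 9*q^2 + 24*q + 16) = q + 4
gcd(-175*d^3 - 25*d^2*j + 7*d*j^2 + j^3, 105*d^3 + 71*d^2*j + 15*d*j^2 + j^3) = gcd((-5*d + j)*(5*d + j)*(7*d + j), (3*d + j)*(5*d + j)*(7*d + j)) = 35*d^2 + 12*d*j + j^2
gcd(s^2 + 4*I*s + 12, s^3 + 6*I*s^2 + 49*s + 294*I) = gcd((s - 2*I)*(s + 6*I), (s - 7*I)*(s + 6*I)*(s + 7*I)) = s + 6*I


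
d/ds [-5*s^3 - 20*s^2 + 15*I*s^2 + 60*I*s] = -15*s^2 + s*(-40 + 30*I) + 60*I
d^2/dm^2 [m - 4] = 0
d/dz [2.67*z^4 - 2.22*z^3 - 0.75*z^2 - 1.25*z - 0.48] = 10.68*z^3 - 6.66*z^2 - 1.5*z - 1.25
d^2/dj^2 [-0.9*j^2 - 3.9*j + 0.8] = -1.80000000000000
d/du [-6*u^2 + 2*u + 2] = 2 - 12*u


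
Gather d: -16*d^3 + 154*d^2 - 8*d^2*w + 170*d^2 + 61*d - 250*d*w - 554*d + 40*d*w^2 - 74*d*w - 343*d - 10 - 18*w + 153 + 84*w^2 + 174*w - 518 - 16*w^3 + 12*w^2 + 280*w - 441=-16*d^3 + d^2*(324 - 8*w) + d*(40*w^2 - 324*w - 836) - 16*w^3 + 96*w^2 + 436*w - 816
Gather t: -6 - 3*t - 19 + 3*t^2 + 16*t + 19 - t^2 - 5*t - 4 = 2*t^2 + 8*t - 10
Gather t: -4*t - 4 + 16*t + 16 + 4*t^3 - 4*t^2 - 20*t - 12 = 4*t^3 - 4*t^2 - 8*t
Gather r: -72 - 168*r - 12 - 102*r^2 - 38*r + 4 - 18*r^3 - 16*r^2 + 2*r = -18*r^3 - 118*r^2 - 204*r - 80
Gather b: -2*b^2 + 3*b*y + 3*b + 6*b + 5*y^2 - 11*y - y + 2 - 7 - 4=-2*b^2 + b*(3*y + 9) + 5*y^2 - 12*y - 9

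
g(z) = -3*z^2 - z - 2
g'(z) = -6*z - 1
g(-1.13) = -4.70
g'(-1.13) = 5.78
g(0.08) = -2.10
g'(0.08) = -1.48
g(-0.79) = -3.08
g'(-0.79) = 3.74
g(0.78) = -4.61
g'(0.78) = -5.68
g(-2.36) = -16.35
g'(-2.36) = 13.16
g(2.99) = -31.81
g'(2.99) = -18.94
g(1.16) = -7.20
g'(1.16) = -7.96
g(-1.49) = -7.17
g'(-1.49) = 7.94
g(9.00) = -254.00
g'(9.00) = -55.00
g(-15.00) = -662.00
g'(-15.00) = 89.00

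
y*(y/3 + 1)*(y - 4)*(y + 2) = y^4/3 + y^3/3 - 14*y^2/3 - 8*y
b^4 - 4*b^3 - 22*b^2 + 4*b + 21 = (b - 7)*(b - 1)*(b + 1)*(b + 3)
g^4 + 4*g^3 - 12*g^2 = g^2*(g - 2)*(g + 6)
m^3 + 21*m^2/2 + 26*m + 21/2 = (m + 1/2)*(m + 3)*(m + 7)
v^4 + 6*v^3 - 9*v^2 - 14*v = v*(v - 2)*(v + 1)*(v + 7)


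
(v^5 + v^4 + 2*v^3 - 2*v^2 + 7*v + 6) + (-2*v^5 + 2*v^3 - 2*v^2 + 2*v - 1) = -v^5 + v^4 + 4*v^3 - 4*v^2 + 9*v + 5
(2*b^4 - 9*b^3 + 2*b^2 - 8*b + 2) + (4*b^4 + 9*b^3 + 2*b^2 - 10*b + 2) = 6*b^4 + 4*b^2 - 18*b + 4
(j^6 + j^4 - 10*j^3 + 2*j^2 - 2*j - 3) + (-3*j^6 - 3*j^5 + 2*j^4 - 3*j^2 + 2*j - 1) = -2*j^6 - 3*j^5 + 3*j^4 - 10*j^3 - j^2 - 4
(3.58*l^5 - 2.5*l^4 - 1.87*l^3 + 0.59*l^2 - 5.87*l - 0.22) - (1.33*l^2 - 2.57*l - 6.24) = 3.58*l^5 - 2.5*l^4 - 1.87*l^3 - 0.74*l^2 - 3.3*l + 6.02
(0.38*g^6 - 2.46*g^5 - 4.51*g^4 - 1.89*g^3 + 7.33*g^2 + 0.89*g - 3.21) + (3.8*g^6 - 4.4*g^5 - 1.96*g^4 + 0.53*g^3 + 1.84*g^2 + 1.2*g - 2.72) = 4.18*g^6 - 6.86*g^5 - 6.47*g^4 - 1.36*g^3 + 9.17*g^2 + 2.09*g - 5.93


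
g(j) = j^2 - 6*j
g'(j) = 2*j - 6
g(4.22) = -7.51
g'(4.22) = 2.44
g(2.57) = -8.82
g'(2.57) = -0.86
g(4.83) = -5.65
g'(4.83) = 3.66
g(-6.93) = 89.60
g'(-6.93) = -19.86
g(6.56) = 3.67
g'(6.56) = 7.12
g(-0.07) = 0.42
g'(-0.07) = -6.14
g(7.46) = 10.89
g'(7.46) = 8.92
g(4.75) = -5.94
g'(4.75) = 3.50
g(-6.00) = 72.00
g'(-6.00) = -18.00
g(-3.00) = 27.00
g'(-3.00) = -12.00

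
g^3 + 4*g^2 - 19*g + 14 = (g - 2)*(g - 1)*(g + 7)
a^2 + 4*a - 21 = (a - 3)*(a + 7)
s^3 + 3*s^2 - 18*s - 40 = (s - 4)*(s + 2)*(s + 5)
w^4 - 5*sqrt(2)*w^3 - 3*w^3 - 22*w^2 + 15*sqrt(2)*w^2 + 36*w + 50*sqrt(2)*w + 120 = (w - 5)*(w + 2)*(w - 6*sqrt(2))*(w + sqrt(2))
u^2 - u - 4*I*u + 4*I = (u - 1)*(u - 4*I)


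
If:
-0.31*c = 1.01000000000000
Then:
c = -3.26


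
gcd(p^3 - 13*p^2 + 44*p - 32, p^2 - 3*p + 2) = p - 1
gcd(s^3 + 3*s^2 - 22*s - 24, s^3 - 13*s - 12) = s^2 - 3*s - 4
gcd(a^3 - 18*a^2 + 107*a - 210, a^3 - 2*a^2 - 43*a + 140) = a - 5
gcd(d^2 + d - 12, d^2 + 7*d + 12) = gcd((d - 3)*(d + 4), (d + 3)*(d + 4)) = d + 4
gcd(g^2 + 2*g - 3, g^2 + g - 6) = g + 3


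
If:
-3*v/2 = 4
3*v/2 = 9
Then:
No Solution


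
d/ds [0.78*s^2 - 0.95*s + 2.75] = 1.56*s - 0.95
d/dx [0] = 0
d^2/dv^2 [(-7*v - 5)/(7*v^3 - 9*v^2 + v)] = 2*(-1029*v^5 - 147*v^4 + 2002*v^3 - 1320*v^2 + 135*v - 5)/(v^3*(343*v^6 - 1323*v^5 + 1848*v^4 - 1107*v^3 + 264*v^2 - 27*v + 1))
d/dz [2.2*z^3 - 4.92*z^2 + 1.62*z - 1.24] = 6.6*z^2 - 9.84*z + 1.62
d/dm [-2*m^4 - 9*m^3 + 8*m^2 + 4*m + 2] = -8*m^3 - 27*m^2 + 16*m + 4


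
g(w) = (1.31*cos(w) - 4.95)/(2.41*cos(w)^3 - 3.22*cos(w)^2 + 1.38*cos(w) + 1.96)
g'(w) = (1.31*cos(w) - 4.95)*(7.23*sin(w)*cos(w)^2 - 6.44*sin(w)*cos(w) + 1.38*sin(w))/(2.41*cos(w)^3 - 3.22*cos(w)^2 + 1.38*cos(w) + 1.96)^2 - 1.31*sin(w)/(2.41*cos(w)^3 - 3.22*cos(w)^2 + 1.38*cos(w) + 1.96)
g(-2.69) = 1.68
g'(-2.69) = 2.47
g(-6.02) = -1.50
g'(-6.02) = -0.44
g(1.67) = -2.84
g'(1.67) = -4.03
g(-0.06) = -1.44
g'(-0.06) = 0.10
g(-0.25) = -1.49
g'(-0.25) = 0.42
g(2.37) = 3.75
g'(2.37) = -15.57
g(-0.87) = -1.90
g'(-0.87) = 0.62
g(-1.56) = -2.50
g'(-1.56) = 2.32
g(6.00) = -1.51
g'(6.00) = 0.47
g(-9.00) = 1.62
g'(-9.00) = 2.19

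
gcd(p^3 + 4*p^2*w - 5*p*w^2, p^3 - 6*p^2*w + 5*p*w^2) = p^2 - p*w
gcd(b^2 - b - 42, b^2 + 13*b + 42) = b + 6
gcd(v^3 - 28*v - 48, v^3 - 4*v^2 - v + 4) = 1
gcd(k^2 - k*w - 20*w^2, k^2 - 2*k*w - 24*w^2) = k + 4*w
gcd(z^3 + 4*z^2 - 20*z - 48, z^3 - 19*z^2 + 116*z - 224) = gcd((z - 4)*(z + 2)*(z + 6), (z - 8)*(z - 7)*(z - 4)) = z - 4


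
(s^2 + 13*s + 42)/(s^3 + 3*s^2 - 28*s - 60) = (s + 7)/(s^2 - 3*s - 10)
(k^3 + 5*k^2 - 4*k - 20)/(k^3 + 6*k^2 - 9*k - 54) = (k^3 + 5*k^2 - 4*k - 20)/(k^3 + 6*k^2 - 9*k - 54)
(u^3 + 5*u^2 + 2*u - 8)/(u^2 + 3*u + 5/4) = 4*(u^3 + 5*u^2 + 2*u - 8)/(4*u^2 + 12*u + 5)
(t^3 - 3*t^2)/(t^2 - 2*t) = t*(t - 3)/(t - 2)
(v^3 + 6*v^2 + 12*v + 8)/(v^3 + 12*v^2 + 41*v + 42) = (v^2 + 4*v + 4)/(v^2 + 10*v + 21)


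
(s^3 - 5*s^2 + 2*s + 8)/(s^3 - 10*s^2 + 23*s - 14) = (s^2 - 3*s - 4)/(s^2 - 8*s + 7)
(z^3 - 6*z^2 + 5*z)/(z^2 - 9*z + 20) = z*(z - 1)/(z - 4)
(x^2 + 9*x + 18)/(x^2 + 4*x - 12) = (x + 3)/(x - 2)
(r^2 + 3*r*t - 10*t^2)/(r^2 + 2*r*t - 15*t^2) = (r - 2*t)/(r - 3*t)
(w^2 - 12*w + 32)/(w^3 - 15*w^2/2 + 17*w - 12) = 2*(w - 8)/(2*w^2 - 7*w + 6)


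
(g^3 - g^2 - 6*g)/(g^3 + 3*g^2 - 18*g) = (g + 2)/(g + 6)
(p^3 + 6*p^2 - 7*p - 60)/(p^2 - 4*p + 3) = (p^2 + 9*p + 20)/(p - 1)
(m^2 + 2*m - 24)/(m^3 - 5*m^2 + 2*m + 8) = (m + 6)/(m^2 - m - 2)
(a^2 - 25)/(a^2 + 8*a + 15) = (a - 5)/(a + 3)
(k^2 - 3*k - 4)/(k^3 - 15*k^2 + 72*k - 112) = (k + 1)/(k^2 - 11*k + 28)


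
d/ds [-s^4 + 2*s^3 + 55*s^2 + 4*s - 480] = -4*s^3 + 6*s^2 + 110*s + 4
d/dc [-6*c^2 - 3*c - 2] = -12*c - 3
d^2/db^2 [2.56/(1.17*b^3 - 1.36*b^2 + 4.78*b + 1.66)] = ((6.9632 - 17.9712*b)*(1.17*b^3 - 1.36*b^2 + 4.78*b + 1.66) + 2.56*(3.51*b^2 - 2.72*b + 4.78)*(7.02*b^2 - 5.44*b + 9.56))/(1.17*b^3 - 1.36*b^2 + 4.78*b + 1.66)^3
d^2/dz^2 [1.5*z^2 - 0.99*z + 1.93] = 3.00000000000000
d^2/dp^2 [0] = 0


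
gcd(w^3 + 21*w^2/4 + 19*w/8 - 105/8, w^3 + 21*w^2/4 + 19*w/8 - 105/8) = w^3 + 21*w^2/4 + 19*w/8 - 105/8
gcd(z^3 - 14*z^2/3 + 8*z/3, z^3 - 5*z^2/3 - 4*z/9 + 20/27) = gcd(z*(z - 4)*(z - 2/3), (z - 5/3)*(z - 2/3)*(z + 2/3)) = z - 2/3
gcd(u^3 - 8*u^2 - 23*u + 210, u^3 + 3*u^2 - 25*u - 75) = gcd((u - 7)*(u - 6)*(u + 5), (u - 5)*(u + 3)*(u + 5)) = u + 5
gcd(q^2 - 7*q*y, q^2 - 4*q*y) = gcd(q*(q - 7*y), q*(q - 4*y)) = q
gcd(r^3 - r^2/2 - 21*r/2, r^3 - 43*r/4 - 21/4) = r^2 - r/2 - 21/2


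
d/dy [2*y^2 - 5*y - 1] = 4*y - 5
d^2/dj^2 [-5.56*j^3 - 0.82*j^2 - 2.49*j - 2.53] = -33.36*j - 1.64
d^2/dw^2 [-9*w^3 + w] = -54*w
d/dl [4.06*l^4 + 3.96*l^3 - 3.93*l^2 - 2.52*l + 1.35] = 16.24*l^3 + 11.88*l^2 - 7.86*l - 2.52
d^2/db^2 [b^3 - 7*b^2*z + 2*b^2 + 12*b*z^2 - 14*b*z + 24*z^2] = 6*b - 14*z + 4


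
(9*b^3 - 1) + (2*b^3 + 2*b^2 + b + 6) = 11*b^3 + 2*b^2 + b + 5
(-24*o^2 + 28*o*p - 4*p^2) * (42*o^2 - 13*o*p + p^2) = -1008*o^4 + 1488*o^3*p - 556*o^2*p^2 + 80*o*p^3 - 4*p^4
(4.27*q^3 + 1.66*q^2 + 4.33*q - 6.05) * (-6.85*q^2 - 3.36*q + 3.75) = -29.2495*q^5 - 25.7182*q^4 - 19.2256*q^3 + 33.1187*q^2 + 36.5655*q - 22.6875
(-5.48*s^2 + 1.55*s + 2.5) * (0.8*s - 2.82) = -4.384*s^3 + 16.6936*s^2 - 2.371*s - 7.05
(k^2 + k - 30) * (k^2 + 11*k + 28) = k^4 + 12*k^3 + 9*k^2 - 302*k - 840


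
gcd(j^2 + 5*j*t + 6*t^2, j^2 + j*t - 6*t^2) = j + 3*t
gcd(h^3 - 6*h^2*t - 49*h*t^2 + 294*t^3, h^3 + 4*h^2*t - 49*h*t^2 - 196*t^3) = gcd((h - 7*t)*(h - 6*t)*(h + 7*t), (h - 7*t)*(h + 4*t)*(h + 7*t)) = -h^2 + 49*t^2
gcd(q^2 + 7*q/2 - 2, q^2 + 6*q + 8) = q + 4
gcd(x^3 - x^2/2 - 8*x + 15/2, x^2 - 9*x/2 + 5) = x - 5/2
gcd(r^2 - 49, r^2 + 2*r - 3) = 1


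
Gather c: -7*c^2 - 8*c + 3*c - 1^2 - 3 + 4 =-7*c^2 - 5*c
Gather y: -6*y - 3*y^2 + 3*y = -3*y^2 - 3*y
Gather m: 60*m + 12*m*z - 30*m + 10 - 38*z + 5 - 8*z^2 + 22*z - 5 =m*(12*z + 30) - 8*z^2 - 16*z + 10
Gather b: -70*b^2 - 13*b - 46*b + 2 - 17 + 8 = -70*b^2 - 59*b - 7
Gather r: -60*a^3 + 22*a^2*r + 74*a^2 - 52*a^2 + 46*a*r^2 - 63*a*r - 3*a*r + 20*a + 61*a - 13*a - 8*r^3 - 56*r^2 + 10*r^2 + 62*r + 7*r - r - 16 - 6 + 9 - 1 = -60*a^3 + 22*a^2 + 68*a - 8*r^3 + r^2*(46*a - 46) + r*(22*a^2 - 66*a + 68) - 14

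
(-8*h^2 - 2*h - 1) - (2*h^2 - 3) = -10*h^2 - 2*h + 2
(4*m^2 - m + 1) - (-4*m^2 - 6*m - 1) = 8*m^2 + 5*m + 2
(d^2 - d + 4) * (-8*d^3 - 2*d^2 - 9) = -8*d^5 + 6*d^4 - 30*d^3 - 17*d^2 + 9*d - 36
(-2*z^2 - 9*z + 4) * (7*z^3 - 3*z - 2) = -14*z^5 - 63*z^4 + 34*z^3 + 31*z^2 + 6*z - 8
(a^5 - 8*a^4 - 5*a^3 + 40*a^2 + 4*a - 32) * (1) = a^5 - 8*a^4 - 5*a^3 + 40*a^2 + 4*a - 32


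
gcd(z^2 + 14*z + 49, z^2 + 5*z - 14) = z + 7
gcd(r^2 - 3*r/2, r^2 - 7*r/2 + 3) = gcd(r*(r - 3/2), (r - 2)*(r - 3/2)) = r - 3/2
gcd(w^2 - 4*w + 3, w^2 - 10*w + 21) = w - 3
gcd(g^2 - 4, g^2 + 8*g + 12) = g + 2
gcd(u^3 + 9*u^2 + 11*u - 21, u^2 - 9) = u + 3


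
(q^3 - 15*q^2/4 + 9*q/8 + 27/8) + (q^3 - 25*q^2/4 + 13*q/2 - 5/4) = 2*q^3 - 10*q^2 + 61*q/8 + 17/8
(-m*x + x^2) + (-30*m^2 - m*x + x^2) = -30*m^2 - 2*m*x + 2*x^2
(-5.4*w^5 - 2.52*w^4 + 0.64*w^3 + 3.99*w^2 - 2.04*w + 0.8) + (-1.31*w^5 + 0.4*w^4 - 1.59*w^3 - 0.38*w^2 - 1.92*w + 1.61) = -6.71*w^5 - 2.12*w^4 - 0.95*w^3 + 3.61*w^2 - 3.96*w + 2.41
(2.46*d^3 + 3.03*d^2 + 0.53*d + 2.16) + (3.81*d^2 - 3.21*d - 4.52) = 2.46*d^3 + 6.84*d^2 - 2.68*d - 2.36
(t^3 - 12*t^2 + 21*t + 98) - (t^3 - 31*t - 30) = -12*t^2 + 52*t + 128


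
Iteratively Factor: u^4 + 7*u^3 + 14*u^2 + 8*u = (u + 2)*(u^3 + 5*u^2 + 4*u) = (u + 2)*(u + 4)*(u^2 + u) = (u + 1)*(u + 2)*(u + 4)*(u)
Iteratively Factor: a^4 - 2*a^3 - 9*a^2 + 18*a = (a + 3)*(a^3 - 5*a^2 + 6*a) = (a - 3)*(a + 3)*(a^2 - 2*a) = (a - 3)*(a - 2)*(a + 3)*(a)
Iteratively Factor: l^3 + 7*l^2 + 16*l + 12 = (l + 3)*(l^2 + 4*l + 4) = (l + 2)*(l + 3)*(l + 2)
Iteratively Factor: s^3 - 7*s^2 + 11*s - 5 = (s - 1)*(s^2 - 6*s + 5) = (s - 5)*(s - 1)*(s - 1)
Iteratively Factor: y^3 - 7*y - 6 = (y - 3)*(y^2 + 3*y + 2) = (y - 3)*(y + 1)*(y + 2)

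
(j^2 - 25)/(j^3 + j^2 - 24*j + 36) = (j^2 - 25)/(j^3 + j^2 - 24*j + 36)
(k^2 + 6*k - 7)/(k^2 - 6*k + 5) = (k + 7)/(k - 5)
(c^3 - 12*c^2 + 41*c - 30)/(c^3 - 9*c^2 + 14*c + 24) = (c^2 - 6*c + 5)/(c^2 - 3*c - 4)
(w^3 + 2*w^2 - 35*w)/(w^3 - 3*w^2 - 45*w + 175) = w/(w - 5)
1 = 1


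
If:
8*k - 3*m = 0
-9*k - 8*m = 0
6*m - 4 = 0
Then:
No Solution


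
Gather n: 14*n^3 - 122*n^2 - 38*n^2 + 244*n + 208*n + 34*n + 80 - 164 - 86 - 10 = 14*n^3 - 160*n^2 + 486*n - 180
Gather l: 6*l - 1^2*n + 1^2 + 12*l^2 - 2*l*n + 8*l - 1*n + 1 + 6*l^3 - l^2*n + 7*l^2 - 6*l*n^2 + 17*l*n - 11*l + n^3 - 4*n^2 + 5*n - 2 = 6*l^3 + l^2*(19 - n) + l*(-6*n^2 + 15*n + 3) + n^3 - 4*n^2 + 3*n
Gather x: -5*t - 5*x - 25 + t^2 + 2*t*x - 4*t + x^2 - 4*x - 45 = t^2 - 9*t + x^2 + x*(2*t - 9) - 70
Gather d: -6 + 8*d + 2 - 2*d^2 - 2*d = -2*d^2 + 6*d - 4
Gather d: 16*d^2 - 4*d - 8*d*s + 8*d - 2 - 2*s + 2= 16*d^2 + d*(4 - 8*s) - 2*s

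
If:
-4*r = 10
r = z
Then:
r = -5/2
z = -5/2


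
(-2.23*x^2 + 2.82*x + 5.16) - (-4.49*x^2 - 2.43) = 2.26*x^2 + 2.82*x + 7.59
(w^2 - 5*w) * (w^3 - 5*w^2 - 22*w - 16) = w^5 - 10*w^4 + 3*w^3 + 94*w^2 + 80*w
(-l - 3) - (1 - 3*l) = 2*l - 4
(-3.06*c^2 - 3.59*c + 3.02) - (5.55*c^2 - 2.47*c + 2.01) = -8.61*c^2 - 1.12*c + 1.01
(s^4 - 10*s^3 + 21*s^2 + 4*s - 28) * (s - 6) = s^5 - 16*s^4 + 81*s^3 - 122*s^2 - 52*s + 168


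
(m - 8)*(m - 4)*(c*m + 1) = c*m^3 - 12*c*m^2 + 32*c*m + m^2 - 12*m + 32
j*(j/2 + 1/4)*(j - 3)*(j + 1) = j^4/2 - 3*j^3/4 - 2*j^2 - 3*j/4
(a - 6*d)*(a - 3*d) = a^2 - 9*a*d + 18*d^2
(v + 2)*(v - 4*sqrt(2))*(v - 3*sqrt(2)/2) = v^3 - 11*sqrt(2)*v^2/2 + 2*v^2 - 11*sqrt(2)*v + 12*v + 24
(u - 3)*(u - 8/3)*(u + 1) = u^3 - 14*u^2/3 + 7*u/3 + 8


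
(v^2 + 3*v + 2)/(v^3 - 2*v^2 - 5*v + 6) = (v + 1)/(v^2 - 4*v + 3)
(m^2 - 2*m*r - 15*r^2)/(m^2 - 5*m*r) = (m + 3*r)/m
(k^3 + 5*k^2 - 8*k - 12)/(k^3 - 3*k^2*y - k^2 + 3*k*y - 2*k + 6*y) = (-k - 6)/(-k + 3*y)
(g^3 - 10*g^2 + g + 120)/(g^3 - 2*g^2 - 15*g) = (g - 8)/g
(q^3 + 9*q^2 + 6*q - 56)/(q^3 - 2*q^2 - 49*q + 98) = (q + 4)/(q - 7)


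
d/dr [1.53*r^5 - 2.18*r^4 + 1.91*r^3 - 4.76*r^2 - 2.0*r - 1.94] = 7.65*r^4 - 8.72*r^3 + 5.73*r^2 - 9.52*r - 2.0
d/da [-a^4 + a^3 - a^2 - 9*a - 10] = -4*a^3 + 3*a^2 - 2*a - 9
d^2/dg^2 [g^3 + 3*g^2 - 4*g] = 6*g + 6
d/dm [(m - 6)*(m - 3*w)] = 2*m - 3*w - 6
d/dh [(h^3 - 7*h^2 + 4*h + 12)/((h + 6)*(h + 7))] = (h^4 + 26*h^3 + 31*h^2 - 612*h + 12)/(h^4 + 26*h^3 + 253*h^2 + 1092*h + 1764)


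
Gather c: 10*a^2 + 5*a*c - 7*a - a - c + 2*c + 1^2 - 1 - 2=10*a^2 - 8*a + c*(5*a + 1) - 2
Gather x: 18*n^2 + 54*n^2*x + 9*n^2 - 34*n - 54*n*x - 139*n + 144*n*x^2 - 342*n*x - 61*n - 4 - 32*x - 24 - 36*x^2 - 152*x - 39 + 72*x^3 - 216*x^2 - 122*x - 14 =27*n^2 - 234*n + 72*x^3 + x^2*(144*n - 252) + x*(54*n^2 - 396*n - 306) - 81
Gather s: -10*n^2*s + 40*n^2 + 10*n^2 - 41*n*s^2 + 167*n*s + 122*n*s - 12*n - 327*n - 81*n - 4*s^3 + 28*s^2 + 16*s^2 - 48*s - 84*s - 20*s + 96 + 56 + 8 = 50*n^2 - 420*n - 4*s^3 + s^2*(44 - 41*n) + s*(-10*n^2 + 289*n - 152) + 160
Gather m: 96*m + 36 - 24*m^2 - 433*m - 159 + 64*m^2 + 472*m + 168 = 40*m^2 + 135*m + 45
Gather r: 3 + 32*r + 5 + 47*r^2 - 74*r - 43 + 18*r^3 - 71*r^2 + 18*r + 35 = 18*r^3 - 24*r^2 - 24*r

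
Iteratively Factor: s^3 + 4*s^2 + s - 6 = (s + 3)*(s^2 + s - 2) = (s - 1)*(s + 3)*(s + 2)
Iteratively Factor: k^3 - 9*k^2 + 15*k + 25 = (k + 1)*(k^2 - 10*k + 25) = (k - 5)*(k + 1)*(k - 5)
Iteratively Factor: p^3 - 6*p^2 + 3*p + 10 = (p + 1)*(p^2 - 7*p + 10) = (p - 5)*(p + 1)*(p - 2)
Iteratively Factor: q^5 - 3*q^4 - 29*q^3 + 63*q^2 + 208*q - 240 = (q - 1)*(q^4 - 2*q^3 - 31*q^2 + 32*q + 240) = (q - 1)*(q + 4)*(q^3 - 6*q^2 - 7*q + 60) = (q - 4)*(q - 1)*(q + 4)*(q^2 - 2*q - 15) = (q - 5)*(q - 4)*(q - 1)*(q + 4)*(q + 3)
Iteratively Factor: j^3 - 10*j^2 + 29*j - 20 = (j - 1)*(j^2 - 9*j + 20) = (j - 5)*(j - 1)*(j - 4)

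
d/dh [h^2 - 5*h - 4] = 2*h - 5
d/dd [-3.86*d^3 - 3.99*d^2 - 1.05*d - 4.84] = -11.58*d^2 - 7.98*d - 1.05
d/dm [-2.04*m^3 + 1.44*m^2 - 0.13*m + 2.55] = -6.12*m^2 + 2.88*m - 0.13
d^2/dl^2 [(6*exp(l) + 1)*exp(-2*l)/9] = 2*(3*exp(l) + 2)*exp(-2*l)/9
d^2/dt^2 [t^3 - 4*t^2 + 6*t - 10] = 6*t - 8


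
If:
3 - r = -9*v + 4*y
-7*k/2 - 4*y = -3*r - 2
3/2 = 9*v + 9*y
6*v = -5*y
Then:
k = -55/7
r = -17/2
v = -5/6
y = 1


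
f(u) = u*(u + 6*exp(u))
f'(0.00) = 6.00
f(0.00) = 0.00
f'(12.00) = 12694897.73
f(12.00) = 11718488.98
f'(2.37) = 221.04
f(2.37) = 157.73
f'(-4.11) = -8.53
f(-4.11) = 16.49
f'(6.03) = 17546.92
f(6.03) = 15076.93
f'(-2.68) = -6.05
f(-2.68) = 6.08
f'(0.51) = 16.11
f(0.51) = 5.36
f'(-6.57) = -13.19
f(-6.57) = 43.11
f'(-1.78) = -4.35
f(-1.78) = 1.37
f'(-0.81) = -1.11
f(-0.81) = -1.51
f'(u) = u*(6*exp(u) + 1) + u + 6*exp(u)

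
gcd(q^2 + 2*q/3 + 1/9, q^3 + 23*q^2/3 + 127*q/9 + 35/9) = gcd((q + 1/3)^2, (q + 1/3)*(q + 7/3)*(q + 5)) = q + 1/3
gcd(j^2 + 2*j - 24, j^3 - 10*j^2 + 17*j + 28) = j - 4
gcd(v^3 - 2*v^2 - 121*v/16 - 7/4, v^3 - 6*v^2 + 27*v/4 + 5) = v - 4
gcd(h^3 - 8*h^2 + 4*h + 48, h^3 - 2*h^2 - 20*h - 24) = h^2 - 4*h - 12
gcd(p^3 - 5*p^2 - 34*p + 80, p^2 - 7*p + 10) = p - 2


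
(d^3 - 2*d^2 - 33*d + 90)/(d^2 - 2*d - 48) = (d^2 - 8*d + 15)/(d - 8)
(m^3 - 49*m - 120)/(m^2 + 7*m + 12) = (m^2 - 3*m - 40)/(m + 4)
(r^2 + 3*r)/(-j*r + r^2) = (r + 3)/(-j + r)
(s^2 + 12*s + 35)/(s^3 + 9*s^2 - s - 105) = 1/(s - 3)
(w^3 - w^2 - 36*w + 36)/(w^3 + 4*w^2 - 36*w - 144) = (w - 1)/(w + 4)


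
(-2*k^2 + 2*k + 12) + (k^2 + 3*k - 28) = -k^2 + 5*k - 16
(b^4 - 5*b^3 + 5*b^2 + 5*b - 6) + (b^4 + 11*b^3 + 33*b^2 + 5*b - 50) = 2*b^4 + 6*b^3 + 38*b^2 + 10*b - 56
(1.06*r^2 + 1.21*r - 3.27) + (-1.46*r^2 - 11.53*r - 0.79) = -0.4*r^2 - 10.32*r - 4.06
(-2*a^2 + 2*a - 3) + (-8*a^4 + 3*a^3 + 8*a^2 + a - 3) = -8*a^4 + 3*a^3 + 6*a^2 + 3*a - 6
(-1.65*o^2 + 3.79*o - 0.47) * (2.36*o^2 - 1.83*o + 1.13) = -3.894*o^4 + 11.9639*o^3 - 9.9094*o^2 + 5.1428*o - 0.5311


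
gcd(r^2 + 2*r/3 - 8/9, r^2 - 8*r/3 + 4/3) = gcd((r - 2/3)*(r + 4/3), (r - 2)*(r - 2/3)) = r - 2/3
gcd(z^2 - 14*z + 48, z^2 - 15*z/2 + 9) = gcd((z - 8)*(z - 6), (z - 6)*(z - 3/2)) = z - 6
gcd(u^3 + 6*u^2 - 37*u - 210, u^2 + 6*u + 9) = 1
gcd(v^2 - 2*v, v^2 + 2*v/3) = v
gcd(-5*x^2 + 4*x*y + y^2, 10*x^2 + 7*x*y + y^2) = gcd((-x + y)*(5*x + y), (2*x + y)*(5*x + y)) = 5*x + y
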